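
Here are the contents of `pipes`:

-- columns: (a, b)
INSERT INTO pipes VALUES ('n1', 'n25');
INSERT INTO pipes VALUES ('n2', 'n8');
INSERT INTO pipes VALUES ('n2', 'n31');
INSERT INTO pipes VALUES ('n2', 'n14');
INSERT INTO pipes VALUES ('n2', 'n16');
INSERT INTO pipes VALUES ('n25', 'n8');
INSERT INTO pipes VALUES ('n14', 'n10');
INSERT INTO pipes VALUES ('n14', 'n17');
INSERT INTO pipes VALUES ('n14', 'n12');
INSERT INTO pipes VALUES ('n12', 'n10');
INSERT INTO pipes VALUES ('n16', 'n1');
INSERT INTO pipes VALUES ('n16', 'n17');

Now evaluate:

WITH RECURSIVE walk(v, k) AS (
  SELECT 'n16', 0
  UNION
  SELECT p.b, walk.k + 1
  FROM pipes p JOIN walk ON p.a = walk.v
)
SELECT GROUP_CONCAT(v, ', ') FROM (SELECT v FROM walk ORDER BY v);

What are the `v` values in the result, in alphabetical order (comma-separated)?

n1, n16, n17, n25, n8

Base: (n16, k=0).
Iteration 1: edges from {n16} -> (n1, k=1), (n17, k=1).
Iteration 2: edges from {n1,n17} -> (n25, k=2).
Iteration 3: edges from {n25} -> (n8, k=3).
Iteration 4: no outgoing edges from {n8}; recursion stops.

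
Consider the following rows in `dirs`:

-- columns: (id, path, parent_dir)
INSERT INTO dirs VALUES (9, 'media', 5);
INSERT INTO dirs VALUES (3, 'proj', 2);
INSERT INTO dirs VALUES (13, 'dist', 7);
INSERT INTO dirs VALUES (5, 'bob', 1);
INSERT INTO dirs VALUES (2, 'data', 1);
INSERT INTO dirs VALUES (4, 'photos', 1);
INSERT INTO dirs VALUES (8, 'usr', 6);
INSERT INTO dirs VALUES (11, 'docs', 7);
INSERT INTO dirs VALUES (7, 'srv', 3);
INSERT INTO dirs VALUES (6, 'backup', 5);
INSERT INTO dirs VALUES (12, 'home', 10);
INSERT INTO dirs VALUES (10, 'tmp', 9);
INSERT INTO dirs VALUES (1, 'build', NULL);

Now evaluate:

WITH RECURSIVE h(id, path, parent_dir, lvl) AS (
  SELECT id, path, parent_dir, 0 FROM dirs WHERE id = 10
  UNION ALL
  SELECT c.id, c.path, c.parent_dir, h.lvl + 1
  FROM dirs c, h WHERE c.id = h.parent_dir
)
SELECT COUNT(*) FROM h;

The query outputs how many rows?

4

Base: id=10 (tmp), parent_dir=9, lvl 0.
Iteration 1: join on id=9 -> media (id 9, parent_dir=5, lvl 1).
Iteration 2: join on id=5 -> bob (id 5, parent_dir=1, lvl 2).
Iteration 3: join on id=1 -> build (id 1, parent_dir=NULL, lvl 3).
Iteration 4: parent_dir is NULL; no match; recursion stops.
Total rows emitted: 4.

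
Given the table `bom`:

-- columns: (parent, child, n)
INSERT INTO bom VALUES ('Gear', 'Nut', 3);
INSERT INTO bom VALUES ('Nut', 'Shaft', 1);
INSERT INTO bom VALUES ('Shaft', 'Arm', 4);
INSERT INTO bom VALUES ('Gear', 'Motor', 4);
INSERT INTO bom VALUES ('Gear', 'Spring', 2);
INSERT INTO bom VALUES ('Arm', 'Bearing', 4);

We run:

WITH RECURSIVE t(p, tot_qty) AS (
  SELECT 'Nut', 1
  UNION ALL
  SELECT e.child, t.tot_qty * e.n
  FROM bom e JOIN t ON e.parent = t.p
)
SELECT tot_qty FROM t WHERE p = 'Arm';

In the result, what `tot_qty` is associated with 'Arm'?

4

Base: (Nut, tot_qty=1).
Iteration 1: components of {Nut} -> Shaft = 1*1 = 1.
Iteration 2: components of {Shaft} -> Arm = 1*4 = 4.
Iteration 3: components of {Arm} -> Bearing = 4*4 = 16.
Iteration 4: no further components; recursion stops.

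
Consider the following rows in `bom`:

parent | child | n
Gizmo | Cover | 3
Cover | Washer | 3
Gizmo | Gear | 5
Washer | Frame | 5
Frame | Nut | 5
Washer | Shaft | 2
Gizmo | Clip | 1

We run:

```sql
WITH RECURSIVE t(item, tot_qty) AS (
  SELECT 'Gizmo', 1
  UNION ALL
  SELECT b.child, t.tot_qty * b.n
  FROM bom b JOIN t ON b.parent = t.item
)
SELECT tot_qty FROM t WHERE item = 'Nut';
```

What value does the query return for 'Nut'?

Base: (Gizmo, tot_qty=1).
Iteration 1: components of {Gizmo} -> Clip = 1*1 = 1, Cover = 1*3 = 3, Gear = 1*5 = 5.
Iteration 2: components of {Clip,Cover,Gear} -> Washer = 3*3 = 9.
Iteration 3: components of {Washer} -> Frame = 9*5 = 45, Shaft = 9*2 = 18.
Iteration 4: components of {Frame,Shaft} -> Nut = 45*5 = 225.
Iteration 5: no further components; recursion stops.

225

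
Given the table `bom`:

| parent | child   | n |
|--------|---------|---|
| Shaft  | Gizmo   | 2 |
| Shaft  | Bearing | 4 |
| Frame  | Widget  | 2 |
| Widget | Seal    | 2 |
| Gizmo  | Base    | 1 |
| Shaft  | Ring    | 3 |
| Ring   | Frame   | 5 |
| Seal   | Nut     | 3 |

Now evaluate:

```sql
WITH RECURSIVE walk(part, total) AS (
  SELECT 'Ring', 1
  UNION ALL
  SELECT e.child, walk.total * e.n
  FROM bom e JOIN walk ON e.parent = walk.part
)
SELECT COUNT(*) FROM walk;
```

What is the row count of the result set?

Base: (Ring, total=1).
Iteration 1: components of {Ring} -> Frame = 1*5 = 5.
Iteration 2: components of {Frame} -> Widget = 5*2 = 10.
Iteration 3: components of {Widget} -> Seal = 10*2 = 20.
Iteration 4: components of {Seal} -> Nut = 20*3 = 60.
Iteration 5: no further components; recursion stops.
Total rows emitted: 5.

5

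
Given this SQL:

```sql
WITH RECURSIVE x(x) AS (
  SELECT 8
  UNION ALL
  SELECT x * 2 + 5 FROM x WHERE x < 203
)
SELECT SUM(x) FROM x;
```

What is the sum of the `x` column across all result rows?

Base: x=8.
Iteration 1: 8 < 203 holds -> x = 8 * 2 + 5 = 21.
Iteration 2: 21 < 203 holds -> x = 21 * 2 + 5 = 47.
Iteration 3: 47 < 203 holds -> x = 47 * 2 + 5 = 99.
Iteration 4: 99 < 203 holds -> x = 99 * 2 + 5 = 203.
Iteration 5: 203 < 203 fails; recursion stops.
SUM(x) = 8 + 21 + 47 + 99 + 203 = 378.

378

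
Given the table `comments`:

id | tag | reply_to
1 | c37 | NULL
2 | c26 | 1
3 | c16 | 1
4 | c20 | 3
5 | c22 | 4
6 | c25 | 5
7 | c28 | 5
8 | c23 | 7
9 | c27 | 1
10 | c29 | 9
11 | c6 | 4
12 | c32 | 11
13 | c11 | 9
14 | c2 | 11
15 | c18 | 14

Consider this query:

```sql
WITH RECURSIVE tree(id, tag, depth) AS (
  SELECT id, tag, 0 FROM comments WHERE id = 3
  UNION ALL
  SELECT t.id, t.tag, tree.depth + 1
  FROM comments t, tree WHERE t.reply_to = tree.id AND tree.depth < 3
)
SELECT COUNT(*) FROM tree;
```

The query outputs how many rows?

8

Base: id=3 (c16) at depth 0.
Iteration 1: rows with reply_to in {3} -> c20 (id 4, depth 1).
Iteration 2: rows with reply_to in {4} -> c22 (id 5, depth 2), c6 (id 11, depth 2).
Iteration 3: rows with reply_to in {5,11} -> c25 (id 6, depth 3), c28 (id 7, depth 3), c32 (id 12, depth 3), c2 (id 14, depth 3).
Iteration 4: depth < 3 fails for all current rows; recursion stops.
Total rows emitted: 8.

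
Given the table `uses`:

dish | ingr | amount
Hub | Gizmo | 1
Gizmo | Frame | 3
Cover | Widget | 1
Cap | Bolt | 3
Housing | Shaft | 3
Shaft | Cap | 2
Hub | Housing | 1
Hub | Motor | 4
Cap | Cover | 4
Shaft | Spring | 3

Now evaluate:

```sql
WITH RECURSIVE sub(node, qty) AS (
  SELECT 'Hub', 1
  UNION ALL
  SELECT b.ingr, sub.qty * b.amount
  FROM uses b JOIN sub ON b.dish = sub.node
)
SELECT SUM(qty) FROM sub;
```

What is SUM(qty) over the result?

Base: (Hub, qty=1).
Iteration 1: components of {Hub} -> Gizmo = 1*1 = 1, Housing = 1*1 = 1, Motor = 1*4 = 4.
Iteration 2: components of {Gizmo,Housing,Motor} -> Frame = 1*3 = 3, Shaft = 1*3 = 3.
Iteration 3: components of {Frame,Shaft} -> Cap = 3*2 = 6, Spring = 3*3 = 9.
Iteration 4: components of {Cap,Spring} -> Bolt = 6*3 = 18, Cover = 6*4 = 24.
Iteration 5: components of {Bolt,Cover} -> Widget = 24*1 = 24.
Iteration 6: no further components; recursion stops.
SUM(qty) = 1 + 1 + 4 + 1 + 3 + 3 + 6 + 9 + 24 + 18 + 24 = 94.

94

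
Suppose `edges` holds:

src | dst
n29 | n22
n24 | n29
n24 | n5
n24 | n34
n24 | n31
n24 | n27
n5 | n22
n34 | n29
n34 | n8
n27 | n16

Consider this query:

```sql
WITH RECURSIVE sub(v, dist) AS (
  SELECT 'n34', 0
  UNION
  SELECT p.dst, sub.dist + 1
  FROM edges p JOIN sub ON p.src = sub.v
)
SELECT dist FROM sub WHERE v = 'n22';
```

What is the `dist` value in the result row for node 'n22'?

Base: (n34, dist=0).
Iteration 1: edges from {n34} -> (n29, dist=1), (n8, dist=1).
Iteration 2: edges from {n29,n8} -> (n22, dist=2).
Iteration 3: no outgoing edges from {n22}; recursion stops.

2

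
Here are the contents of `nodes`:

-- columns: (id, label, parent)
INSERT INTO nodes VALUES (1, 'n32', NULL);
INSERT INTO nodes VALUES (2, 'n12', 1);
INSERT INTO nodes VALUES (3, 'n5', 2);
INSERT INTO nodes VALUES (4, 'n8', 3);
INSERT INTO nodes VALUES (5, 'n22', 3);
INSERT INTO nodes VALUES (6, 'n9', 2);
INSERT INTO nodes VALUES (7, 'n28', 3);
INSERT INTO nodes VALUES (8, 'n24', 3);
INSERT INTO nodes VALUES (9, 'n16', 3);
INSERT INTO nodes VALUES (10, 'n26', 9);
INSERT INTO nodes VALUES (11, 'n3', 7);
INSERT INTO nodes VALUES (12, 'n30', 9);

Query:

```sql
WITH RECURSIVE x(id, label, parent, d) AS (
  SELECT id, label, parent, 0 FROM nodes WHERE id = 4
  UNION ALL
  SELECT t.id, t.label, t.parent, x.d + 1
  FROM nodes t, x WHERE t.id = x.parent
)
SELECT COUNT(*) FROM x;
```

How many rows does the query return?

4

Base: id=4 (n8), parent=3, d 0.
Iteration 1: join on id=3 -> n5 (id 3, parent=2, d 1).
Iteration 2: join on id=2 -> n12 (id 2, parent=1, d 2).
Iteration 3: join on id=1 -> n32 (id 1, parent=NULL, d 3).
Iteration 4: parent is NULL; no match; recursion stops.
Total rows emitted: 4.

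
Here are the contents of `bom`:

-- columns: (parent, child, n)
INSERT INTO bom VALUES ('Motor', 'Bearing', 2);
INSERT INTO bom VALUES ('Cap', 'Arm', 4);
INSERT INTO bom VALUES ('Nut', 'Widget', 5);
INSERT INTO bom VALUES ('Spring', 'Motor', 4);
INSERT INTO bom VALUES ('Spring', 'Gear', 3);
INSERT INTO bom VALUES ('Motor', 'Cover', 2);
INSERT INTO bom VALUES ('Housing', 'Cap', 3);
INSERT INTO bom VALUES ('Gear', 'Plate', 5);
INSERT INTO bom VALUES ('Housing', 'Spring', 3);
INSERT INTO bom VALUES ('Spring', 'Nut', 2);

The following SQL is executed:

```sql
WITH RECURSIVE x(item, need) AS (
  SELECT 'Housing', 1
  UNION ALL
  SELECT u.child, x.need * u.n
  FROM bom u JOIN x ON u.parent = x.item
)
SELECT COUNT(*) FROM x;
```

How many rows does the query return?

Base: (Housing, need=1).
Iteration 1: components of {Housing} -> Cap = 1*3 = 3, Spring = 1*3 = 3.
Iteration 2: components of {Cap,Spring} -> Arm = 3*4 = 12, Gear = 3*3 = 9, Motor = 3*4 = 12, Nut = 3*2 = 6.
Iteration 3: components of {Arm,Gear,Motor,Nut} -> Bearing = 12*2 = 24, Cover = 12*2 = 24, Plate = 9*5 = 45, Widget = 6*5 = 30.
Iteration 4: no further components; recursion stops.
Total rows emitted: 11.

11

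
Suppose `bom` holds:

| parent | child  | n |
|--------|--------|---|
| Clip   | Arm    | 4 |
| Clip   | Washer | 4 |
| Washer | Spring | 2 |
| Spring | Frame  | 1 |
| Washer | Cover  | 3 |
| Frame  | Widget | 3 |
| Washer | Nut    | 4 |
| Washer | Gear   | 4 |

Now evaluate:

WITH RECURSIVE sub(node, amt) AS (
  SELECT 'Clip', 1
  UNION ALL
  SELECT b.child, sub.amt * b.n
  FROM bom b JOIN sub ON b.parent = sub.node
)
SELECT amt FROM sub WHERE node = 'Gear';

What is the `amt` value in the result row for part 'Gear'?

16

Base: (Clip, amt=1).
Iteration 1: components of {Clip} -> Arm = 1*4 = 4, Washer = 1*4 = 4.
Iteration 2: components of {Arm,Washer} -> Cover = 4*3 = 12, Gear = 4*4 = 16, Nut = 4*4 = 16, Spring = 4*2 = 8.
Iteration 3: components of {Cover,Gear,Nut,Spring} -> Frame = 8*1 = 8.
Iteration 4: components of {Frame} -> Widget = 8*3 = 24.
Iteration 5: no further components; recursion stops.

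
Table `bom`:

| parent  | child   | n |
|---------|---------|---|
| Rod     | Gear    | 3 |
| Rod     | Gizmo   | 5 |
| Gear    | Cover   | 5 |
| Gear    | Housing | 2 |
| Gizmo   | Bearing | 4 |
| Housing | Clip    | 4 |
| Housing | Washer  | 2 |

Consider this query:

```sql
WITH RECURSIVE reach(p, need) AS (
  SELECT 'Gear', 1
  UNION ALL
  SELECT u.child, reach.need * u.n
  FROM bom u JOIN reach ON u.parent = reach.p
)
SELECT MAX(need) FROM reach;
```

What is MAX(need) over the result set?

Base: (Gear, need=1).
Iteration 1: components of {Gear} -> Cover = 1*5 = 5, Housing = 1*2 = 2.
Iteration 2: components of {Cover,Housing} -> Clip = 2*4 = 8, Washer = 2*2 = 4.
Iteration 3: no further components; recursion stops.
need values: 1, 5, 2, 8, 4; the maximum is 8.

8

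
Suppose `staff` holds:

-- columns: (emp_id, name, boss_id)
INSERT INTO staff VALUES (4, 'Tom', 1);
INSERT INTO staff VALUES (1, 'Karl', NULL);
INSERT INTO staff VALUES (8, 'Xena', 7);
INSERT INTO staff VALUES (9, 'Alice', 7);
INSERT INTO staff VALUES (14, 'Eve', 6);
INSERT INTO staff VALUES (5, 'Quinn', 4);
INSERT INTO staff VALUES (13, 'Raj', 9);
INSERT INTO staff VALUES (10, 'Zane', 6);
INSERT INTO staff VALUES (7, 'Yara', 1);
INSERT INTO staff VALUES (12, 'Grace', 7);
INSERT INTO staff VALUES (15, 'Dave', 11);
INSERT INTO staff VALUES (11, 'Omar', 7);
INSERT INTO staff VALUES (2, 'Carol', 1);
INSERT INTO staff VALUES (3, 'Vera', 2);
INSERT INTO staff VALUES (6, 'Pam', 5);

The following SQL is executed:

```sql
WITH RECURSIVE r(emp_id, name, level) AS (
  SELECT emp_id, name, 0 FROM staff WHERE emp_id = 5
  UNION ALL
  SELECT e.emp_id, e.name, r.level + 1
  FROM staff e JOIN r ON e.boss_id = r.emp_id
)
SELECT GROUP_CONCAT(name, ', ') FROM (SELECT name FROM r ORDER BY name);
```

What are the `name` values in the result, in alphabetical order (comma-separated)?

Base: emp_id=5 (Quinn) at level 0.
Iteration 1: rows with boss_id in {5} -> Pam (id 6, level 1).
Iteration 2: rows with boss_id in {6} -> Zane (id 10, level 2), Eve (id 14, level 2).
Iteration 3: no rows with boss_id in {10,14}; recursion stops.

Eve, Pam, Quinn, Zane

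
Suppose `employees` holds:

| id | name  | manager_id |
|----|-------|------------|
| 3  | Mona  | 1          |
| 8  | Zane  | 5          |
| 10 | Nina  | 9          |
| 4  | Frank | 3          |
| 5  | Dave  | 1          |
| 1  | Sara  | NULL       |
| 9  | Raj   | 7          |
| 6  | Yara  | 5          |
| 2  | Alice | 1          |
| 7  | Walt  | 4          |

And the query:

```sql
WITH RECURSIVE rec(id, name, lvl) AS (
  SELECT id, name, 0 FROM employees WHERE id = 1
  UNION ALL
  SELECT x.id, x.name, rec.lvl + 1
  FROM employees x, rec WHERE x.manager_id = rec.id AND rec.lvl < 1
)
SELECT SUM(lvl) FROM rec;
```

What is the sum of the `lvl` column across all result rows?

3

Base: id=1 (Sara) at lvl 0.
Iteration 1: rows with manager_id in {1} -> Alice (id 2, lvl 1), Mona (id 3, lvl 1), Dave (id 5, lvl 1).
Iteration 2: lvl < 1 fails for all current rows; recursion stops.
SUM(lvl) = 0 + 1 + 1 + 1 = 3.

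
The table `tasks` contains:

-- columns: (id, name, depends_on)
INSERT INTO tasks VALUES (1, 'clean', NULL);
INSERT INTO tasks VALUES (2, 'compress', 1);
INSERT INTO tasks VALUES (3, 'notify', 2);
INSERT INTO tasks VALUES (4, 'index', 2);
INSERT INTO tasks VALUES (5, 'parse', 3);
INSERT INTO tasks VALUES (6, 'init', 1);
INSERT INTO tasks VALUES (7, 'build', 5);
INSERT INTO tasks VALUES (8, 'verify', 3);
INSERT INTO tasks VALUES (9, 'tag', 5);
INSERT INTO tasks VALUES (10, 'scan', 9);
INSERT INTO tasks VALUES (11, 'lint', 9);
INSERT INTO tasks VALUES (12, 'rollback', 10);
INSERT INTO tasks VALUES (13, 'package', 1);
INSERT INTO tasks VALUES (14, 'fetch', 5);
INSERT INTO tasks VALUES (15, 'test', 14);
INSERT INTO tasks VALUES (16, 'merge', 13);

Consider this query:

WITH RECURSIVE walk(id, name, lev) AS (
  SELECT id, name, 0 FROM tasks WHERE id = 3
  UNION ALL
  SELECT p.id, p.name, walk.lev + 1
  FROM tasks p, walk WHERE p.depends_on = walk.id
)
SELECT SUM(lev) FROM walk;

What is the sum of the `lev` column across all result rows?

21

Base: id=3 (notify) at lev 0.
Iteration 1: rows with depends_on in {3} -> parse (id 5, lev 1), verify (id 8, lev 1).
Iteration 2: rows with depends_on in {5,8} -> build (id 7, lev 2), tag (id 9, lev 2), fetch (id 14, lev 2).
Iteration 3: rows with depends_on in {7,9,14} -> scan (id 10, lev 3), lint (id 11, lev 3), test (id 15, lev 3).
Iteration 4: rows with depends_on in {10,11,15} -> rollback (id 12, lev 4).
Iteration 5: no rows with depends_on in {12}; recursion stops.
SUM(lev) = 0 + 1 + 1 + 2 + 2 + 2 + 3 + 3 + 3 + 4 = 21.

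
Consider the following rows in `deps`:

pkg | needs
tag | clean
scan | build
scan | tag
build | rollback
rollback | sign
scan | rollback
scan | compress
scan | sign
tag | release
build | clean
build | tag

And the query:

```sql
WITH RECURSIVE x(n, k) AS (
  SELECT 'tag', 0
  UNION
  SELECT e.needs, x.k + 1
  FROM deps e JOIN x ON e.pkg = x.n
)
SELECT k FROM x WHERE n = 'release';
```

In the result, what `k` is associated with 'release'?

1

Base: (tag, k=0).
Iteration 1: edges from {tag} -> (clean, k=1), (release, k=1).
Iteration 2: no outgoing edges from {clean,release}; recursion stops.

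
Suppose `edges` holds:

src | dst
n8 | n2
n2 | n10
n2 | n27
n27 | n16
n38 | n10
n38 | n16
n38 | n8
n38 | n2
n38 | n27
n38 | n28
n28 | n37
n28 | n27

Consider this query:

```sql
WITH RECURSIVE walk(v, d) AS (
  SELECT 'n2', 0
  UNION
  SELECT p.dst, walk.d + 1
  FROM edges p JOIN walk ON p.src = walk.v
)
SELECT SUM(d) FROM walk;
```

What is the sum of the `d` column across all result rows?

4

Base: (n2, d=0).
Iteration 1: edges from {n2} -> (n10, d=1), (n27, d=1).
Iteration 2: edges from {n10,n27} -> (n16, d=2).
Iteration 3: no outgoing edges from {n16}; recursion stops.
SUM(d) = 0 + 1 + 1 + 2 = 4.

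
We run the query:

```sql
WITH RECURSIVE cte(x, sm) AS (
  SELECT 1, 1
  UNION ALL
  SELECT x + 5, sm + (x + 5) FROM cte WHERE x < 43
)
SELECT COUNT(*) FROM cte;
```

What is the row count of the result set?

Base: x=1, sm=1.
Iteration 1: 1 < 43 holds -> x = 1 + 5 = 6, sm = 1 + 6 = 7.
Iteration 2: 6 < 43 holds -> x = 6 + 5 = 11, sm = 7 + 11 = 18.
Iteration 3: 11 < 43 holds -> x = 11 + 5 = 16, sm = 18 + 16 = 34.
Iteration 4: 16 < 43 holds -> x = 16 + 5 = 21, sm = 34 + 21 = 55.
Iteration 5: 21 < 43 holds -> x = 21 + 5 = 26, sm = 55 + 26 = 81.
Iteration 6: 26 < 43 holds -> x = 26 + 5 = 31, sm = 81 + 31 = 112.
Iteration 7: 31 < 43 holds -> x = 31 + 5 = 36, sm = 112 + 36 = 148.
Iteration 8: 36 < 43 holds -> x = 36 + 5 = 41, sm = 148 + 41 = 189.
Iteration 9: 41 < 43 holds -> x = 41 + 5 = 46, sm = 189 + 46 = 235.
Iteration 10: 46 < 43 fails; recursion stops.
Total rows emitted: 10.

10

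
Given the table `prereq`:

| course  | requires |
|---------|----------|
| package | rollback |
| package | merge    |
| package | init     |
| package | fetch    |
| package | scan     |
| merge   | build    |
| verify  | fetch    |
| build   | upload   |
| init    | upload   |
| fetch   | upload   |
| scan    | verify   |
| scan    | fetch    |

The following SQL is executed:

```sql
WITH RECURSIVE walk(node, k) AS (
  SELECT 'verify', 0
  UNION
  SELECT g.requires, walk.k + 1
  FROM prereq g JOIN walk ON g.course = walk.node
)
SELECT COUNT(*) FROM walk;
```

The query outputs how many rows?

3

Base: (verify, k=0).
Iteration 1: edges from {verify} -> (fetch, k=1).
Iteration 2: edges from {fetch} -> (upload, k=2).
Iteration 3: no outgoing edges from {upload}; recursion stops.
Total rows emitted: 3.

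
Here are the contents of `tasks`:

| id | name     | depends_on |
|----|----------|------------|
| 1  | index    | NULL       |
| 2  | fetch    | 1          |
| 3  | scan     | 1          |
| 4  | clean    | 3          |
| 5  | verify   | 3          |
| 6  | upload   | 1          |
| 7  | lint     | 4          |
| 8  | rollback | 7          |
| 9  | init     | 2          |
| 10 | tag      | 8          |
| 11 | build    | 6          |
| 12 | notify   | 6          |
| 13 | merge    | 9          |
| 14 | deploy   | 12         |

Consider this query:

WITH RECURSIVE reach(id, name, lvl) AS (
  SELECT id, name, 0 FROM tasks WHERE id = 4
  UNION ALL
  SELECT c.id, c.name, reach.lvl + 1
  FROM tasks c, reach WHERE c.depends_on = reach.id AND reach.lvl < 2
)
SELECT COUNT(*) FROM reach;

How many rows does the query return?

3

Base: id=4 (clean) at lvl 0.
Iteration 1: rows with depends_on in {4} -> lint (id 7, lvl 1).
Iteration 2: rows with depends_on in {7} -> rollback (id 8, lvl 2).
Iteration 3: lvl < 2 fails for all current rows; recursion stops.
Total rows emitted: 3.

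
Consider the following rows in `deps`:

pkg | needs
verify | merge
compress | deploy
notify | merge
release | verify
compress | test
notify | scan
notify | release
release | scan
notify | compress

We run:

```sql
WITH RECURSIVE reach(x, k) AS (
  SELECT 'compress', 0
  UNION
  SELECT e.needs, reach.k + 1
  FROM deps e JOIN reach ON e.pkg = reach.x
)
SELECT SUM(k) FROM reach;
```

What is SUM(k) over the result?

2

Base: (compress, k=0).
Iteration 1: edges from {compress} -> (deploy, k=1), (test, k=1).
Iteration 2: no outgoing edges from {deploy,test}; recursion stops.
SUM(k) = 0 + 1 + 1 = 2.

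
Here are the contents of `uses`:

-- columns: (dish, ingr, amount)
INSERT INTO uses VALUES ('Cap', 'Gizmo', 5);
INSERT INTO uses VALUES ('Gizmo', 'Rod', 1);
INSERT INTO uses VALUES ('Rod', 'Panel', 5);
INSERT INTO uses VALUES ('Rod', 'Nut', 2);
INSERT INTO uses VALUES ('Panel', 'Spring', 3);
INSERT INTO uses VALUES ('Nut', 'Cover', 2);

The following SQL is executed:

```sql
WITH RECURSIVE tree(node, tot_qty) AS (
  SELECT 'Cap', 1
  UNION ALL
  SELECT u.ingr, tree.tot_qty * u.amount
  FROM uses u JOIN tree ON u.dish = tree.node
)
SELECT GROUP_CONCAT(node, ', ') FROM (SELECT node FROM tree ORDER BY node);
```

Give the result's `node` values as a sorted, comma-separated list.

Base: (Cap, tot_qty=1).
Iteration 1: components of {Cap} -> Gizmo = 1*5 = 5.
Iteration 2: components of {Gizmo} -> Rod = 5*1 = 5.
Iteration 3: components of {Rod} -> Nut = 5*2 = 10, Panel = 5*5 = 25.
Iteration 4: components of {Nut,Panel} -> Cover = 10*2 = 20, Spring = 25*3 = 75.
Iteration 5: no further components; recursion stops.

Cap, Cover, Gizmo, Nut, Panel, Rod, Spring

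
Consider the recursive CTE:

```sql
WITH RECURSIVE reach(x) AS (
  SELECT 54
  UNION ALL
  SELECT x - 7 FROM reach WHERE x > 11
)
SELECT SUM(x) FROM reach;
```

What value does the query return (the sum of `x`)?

236

Base: x=54.
Iteration 1: 54 > 11 holds -> x = 54 - 7 = 47.
Iteration 2: 47 > 11 holds -> x = 47 - 7 = 40.
Iteration 3: 40 > 11 holds -> x = 40 - 7 = 33.
Iteration 4: 33 > 11 holds -> x = 33 - 7 = 26.
Iteration 5: 26 > 11 holds -> x = 26 - 7 = 19.
Iteration 6: 19 > 11 holds -> x = 19 - 7 = 12.
Iteration 7: 12 > 11 holds -> x = 12 - 7 = 5.
Iteration 8: 5 > 11 fails; recursion stops.
SUM(x) = 54 + 47 + 40 + 33 + 26 + 19 + 12 + 5 = 236.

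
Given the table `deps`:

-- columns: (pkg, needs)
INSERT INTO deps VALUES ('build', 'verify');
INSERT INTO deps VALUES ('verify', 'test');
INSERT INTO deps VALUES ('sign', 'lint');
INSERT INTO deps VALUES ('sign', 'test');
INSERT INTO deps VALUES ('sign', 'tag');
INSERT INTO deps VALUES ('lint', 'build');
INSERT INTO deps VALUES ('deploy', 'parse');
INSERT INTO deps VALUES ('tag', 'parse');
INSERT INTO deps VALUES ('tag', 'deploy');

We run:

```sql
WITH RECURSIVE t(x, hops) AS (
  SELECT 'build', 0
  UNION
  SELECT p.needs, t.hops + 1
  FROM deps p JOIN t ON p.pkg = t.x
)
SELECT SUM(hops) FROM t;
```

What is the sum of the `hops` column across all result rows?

3

Base: (build, hops=0).
Iteration 1: edges from {build} -> (verify, hops=1).
Iteration 2: edges from {verify} -> (test, hops=2).
Iteration 3: no outgoing edges from {test}; recursion stops.
SUM(hops) = 0 + 1 + 2 = 3.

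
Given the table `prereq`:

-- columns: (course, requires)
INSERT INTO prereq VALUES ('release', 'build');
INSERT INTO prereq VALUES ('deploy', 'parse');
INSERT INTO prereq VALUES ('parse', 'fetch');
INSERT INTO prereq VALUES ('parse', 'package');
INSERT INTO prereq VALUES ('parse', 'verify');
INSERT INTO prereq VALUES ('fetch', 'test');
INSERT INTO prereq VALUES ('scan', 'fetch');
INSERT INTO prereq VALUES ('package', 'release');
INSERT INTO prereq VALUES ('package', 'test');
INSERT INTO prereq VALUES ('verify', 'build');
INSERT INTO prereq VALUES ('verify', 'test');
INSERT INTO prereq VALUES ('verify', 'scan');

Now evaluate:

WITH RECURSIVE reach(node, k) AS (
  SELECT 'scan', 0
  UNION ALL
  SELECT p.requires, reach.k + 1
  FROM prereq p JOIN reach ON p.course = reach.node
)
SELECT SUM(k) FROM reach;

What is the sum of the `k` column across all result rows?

Base: (scan, k=0).
Iteration 1: edges from {scan} -> (fetch, k=1).
Iteration 2: edges from {fetch} -> (test, k=2).
Iteration 3: no outgoing edges from {test}; recursion stops.
SUM(k) = 0 + 1 + 2 = 3.

3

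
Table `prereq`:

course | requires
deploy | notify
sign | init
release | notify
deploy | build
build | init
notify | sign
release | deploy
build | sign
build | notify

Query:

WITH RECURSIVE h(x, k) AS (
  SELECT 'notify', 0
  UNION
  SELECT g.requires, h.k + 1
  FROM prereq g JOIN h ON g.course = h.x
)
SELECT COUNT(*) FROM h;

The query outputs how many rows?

3

Base: (notify, k=0).
Iteration 1: edges from {notify} -> (sign, k=1).
Iteration 2: edges from {sign} -> (init, k=2).
Iteration 3: no outgoing edges from {init}; recursion stops.
Total rows emitted: 3.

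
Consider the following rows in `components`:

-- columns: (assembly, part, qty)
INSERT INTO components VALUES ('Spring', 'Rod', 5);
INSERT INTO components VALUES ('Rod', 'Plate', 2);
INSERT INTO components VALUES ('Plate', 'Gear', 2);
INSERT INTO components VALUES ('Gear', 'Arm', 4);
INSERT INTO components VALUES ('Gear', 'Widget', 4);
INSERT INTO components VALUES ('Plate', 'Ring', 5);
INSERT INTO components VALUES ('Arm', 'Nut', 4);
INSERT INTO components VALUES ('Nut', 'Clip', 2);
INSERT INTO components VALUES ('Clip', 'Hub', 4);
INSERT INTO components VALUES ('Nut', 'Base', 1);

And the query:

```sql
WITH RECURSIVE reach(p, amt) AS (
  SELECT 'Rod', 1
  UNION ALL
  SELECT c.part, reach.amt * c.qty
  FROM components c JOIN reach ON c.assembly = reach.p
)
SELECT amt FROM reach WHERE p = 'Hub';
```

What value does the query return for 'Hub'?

512

Base: (Rod, amt=1).
Iteration 1: components of {Rod} -> Plate = 1*2 = 2.
Iteration 2: components of {Plate} -> Gear = 2*2 = 4, Ring = 2*5 = 10.
Iteration 3: components of {Gear,Ring} -> Arm = 4*4 = 16, Widget = 4*4 = 16.
Iteration 4: components of {Arm,Widget} -> Nut = 16*4 = 64.
Iteration 5: components of {Nut} -> Base = 64*1 = 64, Clip = 64*2 = 128.
Iteration 6: components of {Base,Clip} -> Hub = 128*4 = 512.
Iteration 7: no further components; recursion stops.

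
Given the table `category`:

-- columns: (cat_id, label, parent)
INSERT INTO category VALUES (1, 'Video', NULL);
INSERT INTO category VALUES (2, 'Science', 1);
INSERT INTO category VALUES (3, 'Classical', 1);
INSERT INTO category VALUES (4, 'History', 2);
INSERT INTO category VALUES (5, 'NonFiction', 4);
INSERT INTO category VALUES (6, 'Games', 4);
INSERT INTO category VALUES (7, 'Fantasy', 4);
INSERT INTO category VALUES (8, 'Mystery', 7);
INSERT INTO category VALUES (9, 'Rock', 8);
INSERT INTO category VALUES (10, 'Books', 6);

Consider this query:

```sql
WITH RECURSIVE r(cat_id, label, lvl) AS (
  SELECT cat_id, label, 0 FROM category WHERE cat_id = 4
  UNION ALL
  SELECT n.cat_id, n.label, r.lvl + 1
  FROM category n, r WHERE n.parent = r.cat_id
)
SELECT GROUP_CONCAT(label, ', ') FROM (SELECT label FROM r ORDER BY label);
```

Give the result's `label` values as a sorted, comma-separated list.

Base: cat_id=4 (History) at lvl 0.
Iteration 1: rows with parent in {4} -> NonFiction (id 5, lvl 1), Games (id 6, lvl 1), Fantasy (id 7, lvl 1).
Iteration 2: rows with parent in {5,6,7} -> Mystery (id 8, lvl 2), Books (id 10, lvl 2).
Iteration 3: rows with parent in {8,10} -> Rock (id 9, lvl 3).
Iteration 4: no rows with parent in {9}; recursion stops.

Books, Fantasy, Games, History, Mystery, NonFiction, Rock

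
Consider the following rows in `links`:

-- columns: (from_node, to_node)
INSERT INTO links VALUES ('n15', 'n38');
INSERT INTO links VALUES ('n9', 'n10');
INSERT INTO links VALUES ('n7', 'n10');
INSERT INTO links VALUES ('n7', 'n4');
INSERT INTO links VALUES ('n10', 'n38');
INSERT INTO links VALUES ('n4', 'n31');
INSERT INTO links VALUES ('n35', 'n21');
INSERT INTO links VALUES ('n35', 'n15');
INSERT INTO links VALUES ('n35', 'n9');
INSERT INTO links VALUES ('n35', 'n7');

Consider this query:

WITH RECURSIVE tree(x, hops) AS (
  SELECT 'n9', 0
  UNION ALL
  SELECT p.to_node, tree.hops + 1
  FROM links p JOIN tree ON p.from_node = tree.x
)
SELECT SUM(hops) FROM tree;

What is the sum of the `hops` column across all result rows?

Base: (n9, hops=0).
Iteration 1: edges from {n9} -> (n10, hops=1).
Iteration 2: edges from {n10} -> (n38, hops=2).
Iteration 3: no outgoing edges from {n38}; recursion stops.
SUM(hops) = 0 + 1 + 2 = 3.

3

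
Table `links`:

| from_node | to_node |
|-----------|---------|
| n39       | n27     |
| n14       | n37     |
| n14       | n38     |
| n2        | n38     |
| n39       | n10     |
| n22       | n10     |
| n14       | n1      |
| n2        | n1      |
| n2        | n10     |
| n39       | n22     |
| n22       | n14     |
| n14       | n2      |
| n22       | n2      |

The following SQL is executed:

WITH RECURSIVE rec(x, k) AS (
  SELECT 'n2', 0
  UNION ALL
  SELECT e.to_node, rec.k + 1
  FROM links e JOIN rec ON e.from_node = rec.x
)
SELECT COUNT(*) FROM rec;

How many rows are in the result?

4

Base: (n2, k=0).
Iteration 1: edges from {n2} -> (n1, k=1), (n10, k=1), (n38, k=1).
Iteration 2: no outgoing edges from {n1,n10,n38}; recursion stops.
Total rows emitted: 4.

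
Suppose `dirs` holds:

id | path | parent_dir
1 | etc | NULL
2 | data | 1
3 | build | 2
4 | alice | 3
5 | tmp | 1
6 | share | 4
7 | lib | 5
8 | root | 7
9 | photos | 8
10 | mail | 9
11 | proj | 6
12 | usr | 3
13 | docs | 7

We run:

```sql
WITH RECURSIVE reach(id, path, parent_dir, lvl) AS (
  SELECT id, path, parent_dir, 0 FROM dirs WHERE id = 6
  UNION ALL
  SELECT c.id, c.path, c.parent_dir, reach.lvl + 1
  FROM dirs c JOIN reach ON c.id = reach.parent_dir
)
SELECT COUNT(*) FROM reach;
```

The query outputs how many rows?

5

Base: id=6 (share), parent_dir=4, lvl 0.
Iteration 1: join on id=4 -> alice (id 4, parent_dir=3, lvl 1).
Iteration 2: join on id=3 -> build (id 3, parent_dir=2, lvl 2).
Iteration 3: join on id=2 -> data (id 2, parent_dir=1, lvl 3).
Iteration 4: join on id=1 -> etc (id 1, parent_dir=NULL, lvl 4).
Iteration 5: parent_dir is NULL; no match; recursion stops.
Total rows emitted: 5.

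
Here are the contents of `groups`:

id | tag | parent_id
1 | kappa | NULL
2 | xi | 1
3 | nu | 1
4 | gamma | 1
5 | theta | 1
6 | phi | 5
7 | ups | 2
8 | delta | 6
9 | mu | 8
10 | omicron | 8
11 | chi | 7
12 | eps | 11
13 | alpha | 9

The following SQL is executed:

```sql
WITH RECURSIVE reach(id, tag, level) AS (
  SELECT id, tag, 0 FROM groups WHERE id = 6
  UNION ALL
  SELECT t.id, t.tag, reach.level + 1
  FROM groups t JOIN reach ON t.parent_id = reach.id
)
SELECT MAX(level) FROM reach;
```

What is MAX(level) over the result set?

3

Base: id=6 (phi) at level 0.
Iteration 1: rows with parent_id in {6} -> delta (id 8, level 1).
Iteration 2: rows with parent_id in {8} -> mu (id 9, level 2), omicron (id 10, level 2).
Iteration 3: rows with parent_id in {9,10} -> alpha (id 13, level 3).
Iteration 4: no rows with parent_id in {13}; recursion stops.
level values: 0, 1, 2, 2, 3; the maximum is 3.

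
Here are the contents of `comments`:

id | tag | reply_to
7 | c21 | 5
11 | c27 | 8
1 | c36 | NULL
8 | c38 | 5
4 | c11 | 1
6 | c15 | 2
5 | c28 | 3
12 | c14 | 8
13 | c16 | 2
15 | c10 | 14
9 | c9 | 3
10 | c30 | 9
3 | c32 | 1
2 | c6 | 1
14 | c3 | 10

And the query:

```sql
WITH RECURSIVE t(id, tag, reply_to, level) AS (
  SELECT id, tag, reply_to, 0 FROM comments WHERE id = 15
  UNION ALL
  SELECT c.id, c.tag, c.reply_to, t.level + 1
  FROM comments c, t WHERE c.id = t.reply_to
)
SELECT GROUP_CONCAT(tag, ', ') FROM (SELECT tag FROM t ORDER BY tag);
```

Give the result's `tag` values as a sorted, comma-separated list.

Base: id=15 (c10), reply_to=14, level 0.
Iteration 1: join on id=14 -> c3 (id 14, reply_to=10, level 1).
Iteration 2: join on id=10 -> c30 (id 10, reply_to=9, level 2).
Iteration 3: join on id=9 -> c9 (id 9, reply_to=3, level 3).
Iteration 4: join on id=3 -> c32 (id 3, reply_to=1, level 4).
Iteration 5: join on id=1 -> c36 (id 1, reply_to=NULL, level 5).
Iteration 6: reply_to is NULL; no match; recursion stops.

c10, c3, c30, c32, c36, c9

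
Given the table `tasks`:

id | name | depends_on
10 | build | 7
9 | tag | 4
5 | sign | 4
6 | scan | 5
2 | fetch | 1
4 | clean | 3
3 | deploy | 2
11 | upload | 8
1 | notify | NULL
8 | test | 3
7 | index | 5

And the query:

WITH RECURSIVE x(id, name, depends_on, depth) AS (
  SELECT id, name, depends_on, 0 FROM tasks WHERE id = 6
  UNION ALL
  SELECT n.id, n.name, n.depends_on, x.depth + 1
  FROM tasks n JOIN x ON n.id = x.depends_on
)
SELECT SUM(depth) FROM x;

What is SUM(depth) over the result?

Base: id=6 (scan), depends_on=5, depth 0.
Iteration 1: join on id=5 -> sign (id 5, depends_on=4, depth 1).
Iteration 2: join on id=4 -> clean (id 4, depends_on=3, depth 2).
Iteration 3: join on id=3 -> deploy (id 3, depends_on=2, depth 3).
Iteration 4: join on id=2 -> fetch (id 2, depends_on=1, depth 4).
Iteration 5: join on id=1 -> notify (id 1, depends_on=NULL, depth 5).
Iteration 6: depends_on is NULL; no match; recursion stops.
SUM(depth) = 0 + 1 + 2 + 3 + 4 + 5 = 15.

15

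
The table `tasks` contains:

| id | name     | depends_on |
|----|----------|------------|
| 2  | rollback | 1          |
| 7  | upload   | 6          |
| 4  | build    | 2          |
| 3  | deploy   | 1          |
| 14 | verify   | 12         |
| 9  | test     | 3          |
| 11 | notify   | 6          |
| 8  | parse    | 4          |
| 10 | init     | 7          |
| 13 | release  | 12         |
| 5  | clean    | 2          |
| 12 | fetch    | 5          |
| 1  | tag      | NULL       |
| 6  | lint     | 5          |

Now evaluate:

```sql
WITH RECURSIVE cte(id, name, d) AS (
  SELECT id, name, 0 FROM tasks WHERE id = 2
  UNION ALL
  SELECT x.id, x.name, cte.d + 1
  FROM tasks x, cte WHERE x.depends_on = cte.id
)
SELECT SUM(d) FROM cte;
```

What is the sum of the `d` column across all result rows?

Base: id=2 (rollback) at d 0.
Iteration 1: rows with depends_on in {2} -> build (id 4, d 1), clean (id 5, d 1).
Iteration 2: rows with depends_on in {4,5} -> lint (id 6, d 2), parse (id 8, d 2), fetch (id 12, d 2).
Iteration 3: rows with depends_on in {6,8,12} -> upload (id 7, d 3), notify (id 11, d 3), release (id 13, d 3), verify (id 14, d 3).
Iteration 4: rows with depends_on in {7,11,13,14} -> init (id 10, d 4).
Iteration 5: no rows with depends_on in {10}; recursion stops.
SUM(d) = 0 + 1 + 1 + 2 + 2 + 2 + 3 + 3 + 3 + 3 + 4 = 24.

24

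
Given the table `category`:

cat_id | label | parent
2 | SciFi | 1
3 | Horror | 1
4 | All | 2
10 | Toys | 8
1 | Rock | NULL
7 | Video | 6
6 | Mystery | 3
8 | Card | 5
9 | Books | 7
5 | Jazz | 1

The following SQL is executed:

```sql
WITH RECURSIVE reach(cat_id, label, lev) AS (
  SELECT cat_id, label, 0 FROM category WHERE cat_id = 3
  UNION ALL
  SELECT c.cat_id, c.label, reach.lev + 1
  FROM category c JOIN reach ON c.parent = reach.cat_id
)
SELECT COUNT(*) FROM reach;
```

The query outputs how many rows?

Base: cat_id=3 (Horror) at lev 0.
Iteration 1: rows with parent in {3} -> Mystery (id 6, lev 1).
Iteration 2: rows with parent in {6} -> Video (id 7, lev 2).
Iteration 3: rows with parent in {7} -> Books (id 9, lev 3).
Iteration 4: no rows with parent in {9}; recursion stops.
Total rows emitted: 4.

4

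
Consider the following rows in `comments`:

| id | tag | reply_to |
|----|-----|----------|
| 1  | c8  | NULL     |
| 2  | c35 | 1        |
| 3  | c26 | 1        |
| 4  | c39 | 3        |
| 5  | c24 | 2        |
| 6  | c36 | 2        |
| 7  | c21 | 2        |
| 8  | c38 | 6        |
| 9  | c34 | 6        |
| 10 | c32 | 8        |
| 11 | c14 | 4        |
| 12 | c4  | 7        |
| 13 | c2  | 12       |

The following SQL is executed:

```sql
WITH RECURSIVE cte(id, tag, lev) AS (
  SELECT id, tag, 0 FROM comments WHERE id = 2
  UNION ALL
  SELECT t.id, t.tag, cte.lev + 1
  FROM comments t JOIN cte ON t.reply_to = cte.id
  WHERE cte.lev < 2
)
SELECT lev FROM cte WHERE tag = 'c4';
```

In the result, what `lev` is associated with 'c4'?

Base: id=2 (c35) at lev 0.
Iteration 1: rows with reply_to in {2} -> c24 (id 5, lev 1), c36 (id 6, lev 1), c21 (id 7, lev 1).
Iteration 2: rows with reply_to in {5,6,7} -> c38 (id 8, lev 2), c34 (id 9, lev 2), c4 (id 12, lev 2).
Iteration 3: lev < 2 fails for all current rows; recursion stops.

2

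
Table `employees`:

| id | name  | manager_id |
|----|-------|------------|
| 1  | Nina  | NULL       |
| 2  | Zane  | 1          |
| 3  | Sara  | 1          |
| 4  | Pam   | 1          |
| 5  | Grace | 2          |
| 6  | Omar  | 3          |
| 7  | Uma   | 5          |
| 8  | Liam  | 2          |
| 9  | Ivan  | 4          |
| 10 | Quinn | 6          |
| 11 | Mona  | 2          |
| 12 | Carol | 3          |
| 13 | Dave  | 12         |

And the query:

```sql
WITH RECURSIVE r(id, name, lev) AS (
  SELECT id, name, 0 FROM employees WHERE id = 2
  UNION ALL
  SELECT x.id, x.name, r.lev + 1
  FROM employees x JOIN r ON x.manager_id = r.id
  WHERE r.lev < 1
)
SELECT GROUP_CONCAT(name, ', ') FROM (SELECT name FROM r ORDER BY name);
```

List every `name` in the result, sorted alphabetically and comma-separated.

Base: id=2 (Zane) at lev 0.
Iteration 1: rows with manager_id in {2} -> Grace (id 5, lev 1), Liam (id 8, lev 1), Mona (id 11, lev 1).
Iteration 2: lev < 1 fails for all current rows; recursion stops.

Grace, Liam, Mona, Zane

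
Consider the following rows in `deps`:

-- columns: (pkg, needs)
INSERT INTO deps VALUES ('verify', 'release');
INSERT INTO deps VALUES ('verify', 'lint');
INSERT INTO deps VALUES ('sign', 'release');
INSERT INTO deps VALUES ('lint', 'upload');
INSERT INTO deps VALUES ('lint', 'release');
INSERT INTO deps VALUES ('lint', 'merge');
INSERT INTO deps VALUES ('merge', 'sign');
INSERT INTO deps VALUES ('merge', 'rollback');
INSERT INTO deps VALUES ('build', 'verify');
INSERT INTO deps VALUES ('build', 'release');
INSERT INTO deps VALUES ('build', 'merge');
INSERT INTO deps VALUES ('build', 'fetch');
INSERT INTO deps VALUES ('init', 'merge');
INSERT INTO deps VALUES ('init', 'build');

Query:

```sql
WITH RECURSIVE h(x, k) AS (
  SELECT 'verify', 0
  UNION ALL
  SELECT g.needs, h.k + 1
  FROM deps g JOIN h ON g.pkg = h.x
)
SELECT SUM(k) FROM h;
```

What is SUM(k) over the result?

Base: (verify, k=0).
Iteration 1: edges from {verify} -> (lint, k=1), (release, k=1).
Iteration 2: edges from {lint,release} -> (merge, k=2), (release, k=2), (upload, k=2).
Iteration 3: edges from {merge,release,upload} -> (rollback, k=3), (sign, k=3).
Iteration 4: edges from {rollback,sign} -> (release, k=4).
Iteration 5: no outgoing edges from {release}; recursion stops.
SUM(k) = 0 + 1 + 1 + 2 + 2 + 2 + 3 + 3 + 4 = 18.

18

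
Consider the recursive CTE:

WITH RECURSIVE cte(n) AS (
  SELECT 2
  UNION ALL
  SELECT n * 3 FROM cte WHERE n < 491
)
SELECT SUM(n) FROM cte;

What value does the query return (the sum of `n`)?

Base: n=2.
Iteration 1: 2 < 491 holds -> n = 2 * 3 = 6.
Iteration 2: 6 < 491 holds -> n = 6 * 3 = 18.
Iteration 3: 18 < 491 holds -> n = 18 * 3 = 54.
Iteration 4: 54 < 491 holds -> n = 54 * 3 = 162.
Iteration 5: 162 < 491 holds -> n = 162 * 3 = 486.
Iteration 6: 486 < 491 holds -> n = 486 * 3 = 1458.
Iteration 7: 1458 < 491 fails; recursion stops.
SUM(n) = 2 + 6 + 18 + 54 + 162 + 486 + 1458 = 2186.

2186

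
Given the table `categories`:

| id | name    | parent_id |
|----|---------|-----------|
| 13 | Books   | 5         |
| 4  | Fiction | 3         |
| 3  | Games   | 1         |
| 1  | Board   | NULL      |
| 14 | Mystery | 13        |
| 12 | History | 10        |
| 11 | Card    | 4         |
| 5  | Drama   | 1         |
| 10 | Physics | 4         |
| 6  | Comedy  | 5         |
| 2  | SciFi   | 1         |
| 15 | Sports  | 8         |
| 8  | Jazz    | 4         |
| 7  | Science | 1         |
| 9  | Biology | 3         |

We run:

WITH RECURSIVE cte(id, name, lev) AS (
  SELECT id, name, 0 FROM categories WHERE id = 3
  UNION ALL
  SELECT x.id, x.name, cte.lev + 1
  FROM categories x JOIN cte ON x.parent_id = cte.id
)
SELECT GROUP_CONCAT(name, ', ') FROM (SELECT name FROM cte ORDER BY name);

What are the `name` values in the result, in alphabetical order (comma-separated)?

Biology, Card, Fiction, Games, History, Jazz, Physics, Sports

Base: id=3 (Games) at lev 0.
Iteration 1: rows with parent_id in {3} -> Fiction (id 4, lev 1), Biology (id 9, lev 1).
Iteration 2: rows with parent_id in {4,9} -> Jazz (id 8, lev 2), Physics (id 10, lev 2), Card (id 11, lev 2).
Iteration 3: rows with parent_id in {8,10,11} -> History (id 12, lev 3), Sports (id 15, lev 3).
Iteration 4: no rows with parent_id in {12,15}; recursion stops.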